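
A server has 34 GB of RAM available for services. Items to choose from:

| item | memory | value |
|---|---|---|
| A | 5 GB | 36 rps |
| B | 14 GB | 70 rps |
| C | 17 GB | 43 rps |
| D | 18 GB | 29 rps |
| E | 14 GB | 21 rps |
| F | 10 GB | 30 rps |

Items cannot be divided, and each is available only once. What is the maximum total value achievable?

136 rps

This is a 0/1 knapsack; check combinations near the capacity.
- A+B+F: memory 5+14+10=29, value 36+70+30=136
- A+B+E: memory 5+14+14=33, value 36+70+21=127
- B+C: memory 14+17=31, value 70+43=113
Best: 136 rps.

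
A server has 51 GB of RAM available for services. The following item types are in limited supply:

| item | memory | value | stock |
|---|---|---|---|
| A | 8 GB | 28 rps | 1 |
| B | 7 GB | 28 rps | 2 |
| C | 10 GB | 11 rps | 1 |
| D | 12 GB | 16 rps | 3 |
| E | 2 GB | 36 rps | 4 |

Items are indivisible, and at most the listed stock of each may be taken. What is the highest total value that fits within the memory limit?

244 rps

Top feasible selections:
- 1×A + 2×B + 1×D + 4×E: memory 42, value 244
- 1×A + 2×B + 1×C + 4×E: memory 40, value 239
Best: 244 rps.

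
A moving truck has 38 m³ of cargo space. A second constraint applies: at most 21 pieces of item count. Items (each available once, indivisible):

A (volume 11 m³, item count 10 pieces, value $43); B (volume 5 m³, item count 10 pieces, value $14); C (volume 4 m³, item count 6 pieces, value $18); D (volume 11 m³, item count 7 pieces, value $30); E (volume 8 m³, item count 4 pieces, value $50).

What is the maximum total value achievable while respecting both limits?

$123

Feasible sets respecting both limits:
- A+D+E: volume 30, item count 21, value 123
- A+C+E: volume 23, item count 20, value 111
- C+D+E: volume 23, item count 17, value 98
Best: $123.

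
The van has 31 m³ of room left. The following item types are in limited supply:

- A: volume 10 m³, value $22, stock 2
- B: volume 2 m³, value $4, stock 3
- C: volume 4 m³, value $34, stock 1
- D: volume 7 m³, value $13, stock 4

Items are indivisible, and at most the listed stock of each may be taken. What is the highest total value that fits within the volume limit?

$91

Top feasible selections:
- 2×A + 1×C + 1×D: volume 31, value 91
- 2×A + 3×B + 1×C: volume 30, value 90
- 2×A + 2×B + 1×C: volume 28, value 86
Best: $91.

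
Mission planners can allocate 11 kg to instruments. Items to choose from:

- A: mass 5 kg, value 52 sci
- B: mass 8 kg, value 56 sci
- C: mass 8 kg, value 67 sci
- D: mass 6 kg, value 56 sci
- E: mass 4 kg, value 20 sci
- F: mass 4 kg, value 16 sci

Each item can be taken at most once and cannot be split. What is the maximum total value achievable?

108 sci

Check high-value combinations within 11 kg:
- A+D: mass 5+6=11, value 52+56=108
- D+E: mass 6+4=10, value 56+20=76
- A+E: mass 5+4=9, value 52+20=72
- D+F: mass 6+4=10, value 56+16=72
- A+F: mass 5+4=9, value 52+16=68
Best: 108 sci.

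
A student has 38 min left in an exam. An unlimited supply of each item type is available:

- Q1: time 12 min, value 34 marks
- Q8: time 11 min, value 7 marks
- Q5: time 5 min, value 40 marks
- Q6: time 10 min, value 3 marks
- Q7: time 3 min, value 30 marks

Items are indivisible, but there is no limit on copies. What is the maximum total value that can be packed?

Best value-per-unit is Q7 at 30/3; filling with it alone gives 12×30 = 360.
Optimal mix: 1×Q5 + 11×Q7 → time 38, value 370.

370 marks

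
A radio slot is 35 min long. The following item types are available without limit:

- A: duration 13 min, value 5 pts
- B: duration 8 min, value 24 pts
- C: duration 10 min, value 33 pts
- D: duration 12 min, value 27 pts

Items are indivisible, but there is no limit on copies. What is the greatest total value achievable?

Best value-per-unit is C at 33/10; filling with it alone gives 3×33 = 99.
Optimal mix: 3×B + 1×C → duration 34, value 105.

105 pts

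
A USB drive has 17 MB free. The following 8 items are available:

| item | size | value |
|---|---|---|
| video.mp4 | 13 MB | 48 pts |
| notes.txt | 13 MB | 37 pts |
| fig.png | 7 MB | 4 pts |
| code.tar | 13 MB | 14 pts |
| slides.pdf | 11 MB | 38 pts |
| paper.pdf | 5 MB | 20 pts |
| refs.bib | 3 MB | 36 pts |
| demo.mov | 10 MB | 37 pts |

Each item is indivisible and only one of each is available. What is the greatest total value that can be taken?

84 pts

This is a 0/1 knapsack; check combinations near the capacity.
- video.mp4+refs.bib: size 13+3=16, value 48+36=84
- slides.pdf+refs.bib: size 11+3=14, value 38+36=74
- refs.bib+demo.mov: size 3+10=13, value 36+37=73
- notes.txt+refs.bib: size 13+3=16, value 37+36=73
- fig.png+paper.pdf+refs.bib: size 7+5+3=15, value 4+20+36=60
Best: 84 pts.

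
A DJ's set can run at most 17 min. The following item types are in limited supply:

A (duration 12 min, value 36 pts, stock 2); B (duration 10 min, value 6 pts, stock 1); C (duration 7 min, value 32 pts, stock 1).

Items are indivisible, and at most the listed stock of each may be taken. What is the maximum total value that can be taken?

38 pts

Best selections within duration 17 and stock limits:
- 1×B + 1×C: duration 17, value 38
- 1×A: duration 12, value 36
- 1×C: duration 7, value 32
Best: 38 pts.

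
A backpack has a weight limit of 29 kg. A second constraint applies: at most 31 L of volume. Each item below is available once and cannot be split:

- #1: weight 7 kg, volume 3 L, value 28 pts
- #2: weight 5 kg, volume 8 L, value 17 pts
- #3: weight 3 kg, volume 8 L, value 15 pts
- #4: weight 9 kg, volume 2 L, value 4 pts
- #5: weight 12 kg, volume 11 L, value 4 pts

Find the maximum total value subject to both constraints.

64 pts

Feasible sets respecting both limits:
- #1+#2+#3+#4: weight 24, volume 21, value 64
- #1+#2+#3+#5: weight 27, volume 30, value 64
- #1+#2+#3: weight 15, volume 19, value 60
Best: 64 pts.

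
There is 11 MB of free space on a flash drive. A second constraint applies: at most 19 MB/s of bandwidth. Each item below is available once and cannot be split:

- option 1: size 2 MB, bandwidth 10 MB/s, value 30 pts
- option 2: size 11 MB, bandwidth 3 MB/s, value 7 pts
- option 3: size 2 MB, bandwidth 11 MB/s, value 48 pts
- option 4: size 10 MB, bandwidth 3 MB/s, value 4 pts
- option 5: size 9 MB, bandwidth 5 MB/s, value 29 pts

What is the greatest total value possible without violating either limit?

Feasible sets respecting both limits:
- option 3+option 5: size 11, bandwidth 16, value 77
- option 1+option 5: size 11, bandwidth 15, value 59
- option 3: size 2, bandwidth 11, value 48
- option 1: size 2, bandwidth 10, value 30
Best: 77 pts.

77 pts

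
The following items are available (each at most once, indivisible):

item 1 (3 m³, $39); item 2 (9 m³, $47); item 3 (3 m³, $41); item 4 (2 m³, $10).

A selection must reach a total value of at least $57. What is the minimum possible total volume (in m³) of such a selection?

6

Subsets with value ≥ 57, sorted by total volume:
- item 1+item 3: volume 6, value 80
- item 1+item 3+item 4: volume 8, value 90
Minimum volume: 6 m³.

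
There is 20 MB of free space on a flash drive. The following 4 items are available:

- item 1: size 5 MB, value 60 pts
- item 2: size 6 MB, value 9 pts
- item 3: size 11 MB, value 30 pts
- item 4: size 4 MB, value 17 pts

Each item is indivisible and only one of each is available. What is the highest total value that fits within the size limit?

This is a 0/1 knapsack; check combinations near the capacity.
- item 1+item 3+item 4: size 5+11+4=20, value 60+30+17=107
- item 1+item 3: size 5+11=16, value 60+30=90
- item 1+item 2+item 4: size 5+6+4=15, value 60+9+17=86
- item 1+item 4: size 5+4=9, value 60+17=77
- item 1+item 2: size 5+6=11, value 60+9=69
Best: 107 pts.

107 pts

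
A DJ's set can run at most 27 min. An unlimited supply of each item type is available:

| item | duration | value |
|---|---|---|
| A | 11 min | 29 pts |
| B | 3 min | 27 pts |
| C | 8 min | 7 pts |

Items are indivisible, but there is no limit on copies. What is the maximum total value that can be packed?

243 pts

Best value-per-unit is B at 27/3, and filling with it alone uses duration 9×3=27. No mix of the others beats 9×27 = 243.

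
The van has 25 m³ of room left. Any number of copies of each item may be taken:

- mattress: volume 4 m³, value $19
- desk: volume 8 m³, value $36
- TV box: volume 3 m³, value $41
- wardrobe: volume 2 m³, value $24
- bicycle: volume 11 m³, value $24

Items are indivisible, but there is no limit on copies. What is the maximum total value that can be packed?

Best value-per-unit is TV box at 41/3; filling with it alone gives 8×41 = 328.
Optimal mix: 7×TV box + 2×wardrobe → volume 25, value 335.

$335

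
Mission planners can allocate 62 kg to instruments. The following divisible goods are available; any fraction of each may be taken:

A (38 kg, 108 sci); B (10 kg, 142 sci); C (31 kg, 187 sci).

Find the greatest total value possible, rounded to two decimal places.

388.68

Take in order of value per unit:
- B (142/10 per unit): all 10 → value 142, running total 142.00
- C (187/31 per unit): all 31 → value 187, running total 329.00
- A (108/38 per unit): 21 of 38 → value 21×108/38 = 59.6842, running total 388.68
Total 388.68.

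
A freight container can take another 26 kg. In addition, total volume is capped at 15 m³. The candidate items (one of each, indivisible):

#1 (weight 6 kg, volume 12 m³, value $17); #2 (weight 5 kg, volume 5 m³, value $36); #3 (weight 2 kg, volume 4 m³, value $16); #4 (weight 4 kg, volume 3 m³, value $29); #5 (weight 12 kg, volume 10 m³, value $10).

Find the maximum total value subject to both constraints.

$81

Feasible sets respecting both limits:
- #2+#3+#4: weight 11, volume 12, value 81
- #2+#4: weight 9, volume 8, value 65
- #2+#3: weight 7, volume 9, value 52
Best: $81.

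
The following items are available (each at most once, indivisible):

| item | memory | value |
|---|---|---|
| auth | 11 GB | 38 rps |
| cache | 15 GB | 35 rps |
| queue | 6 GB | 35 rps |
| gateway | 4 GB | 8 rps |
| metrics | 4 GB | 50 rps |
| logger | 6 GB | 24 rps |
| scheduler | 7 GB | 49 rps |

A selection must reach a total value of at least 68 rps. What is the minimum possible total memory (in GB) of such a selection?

10

Subsets with value ≥ 68, sorted by total memory:
- queue+metrics: memory 10, value 85
- metrics+logger: memory 10, value 74
- metrics+scheduler: memory 11, value 99
Minimum memory: 10 GB.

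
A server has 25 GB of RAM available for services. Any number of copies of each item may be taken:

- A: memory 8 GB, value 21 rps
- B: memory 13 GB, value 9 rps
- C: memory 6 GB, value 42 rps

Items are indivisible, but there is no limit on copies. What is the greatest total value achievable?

Best value-per-unit is C at 42/6, and filling with it alone uses memory 4×6=24. No mix of the others beats 4×42 = 168.

168 rps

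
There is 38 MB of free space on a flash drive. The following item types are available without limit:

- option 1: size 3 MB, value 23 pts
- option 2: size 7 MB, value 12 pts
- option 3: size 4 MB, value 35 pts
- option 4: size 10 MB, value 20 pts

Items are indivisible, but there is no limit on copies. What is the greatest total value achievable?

326 pts

Best value-per-unit is option 3 at 35/4; filling with it alone gives 9×35 = 315.
Optimal mix: 2×option 1 + 8×option 3 → size 38, value 326.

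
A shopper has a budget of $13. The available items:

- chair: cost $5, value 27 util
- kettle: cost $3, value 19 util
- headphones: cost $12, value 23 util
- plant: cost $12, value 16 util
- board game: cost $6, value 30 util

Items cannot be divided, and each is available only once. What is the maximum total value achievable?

Check high-value combinations within $13:
- chair+board game: cost 5+6=11, value 27+30=57
- kettle+board game: cost 3+6=9, value 19+30=49
- chair+kettle: cost 5+3=8, value 27+19=46
Best: 57 util.

57 util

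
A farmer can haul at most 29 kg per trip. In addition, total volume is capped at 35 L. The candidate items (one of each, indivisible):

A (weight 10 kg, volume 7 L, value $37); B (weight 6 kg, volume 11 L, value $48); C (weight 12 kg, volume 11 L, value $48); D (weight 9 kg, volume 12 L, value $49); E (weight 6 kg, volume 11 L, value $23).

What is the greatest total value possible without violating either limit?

$145

Feasible sets respecting both limits:
- B+C+D: weight 27, volume 34, value 145
- A+B+D: weight 25, volume 30, value 134
- A+B+C: weight 28, volume 29, value 133
- B+D+E: weight 21, volume 34, value 120
Best: $145.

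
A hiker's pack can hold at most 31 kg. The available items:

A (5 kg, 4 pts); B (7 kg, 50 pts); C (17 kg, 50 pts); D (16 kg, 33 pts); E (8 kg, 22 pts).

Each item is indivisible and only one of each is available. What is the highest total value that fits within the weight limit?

105 pts

Check high-value combinations within 31 kg:
- B+D+E: weight 7+16+8=31, value 50+33+22=105
- A+B+C: weight 5+7+17=29, value 4+50+50=104
- B+C: weight 7+17=24, value 50+50=100
Best: 105 pts.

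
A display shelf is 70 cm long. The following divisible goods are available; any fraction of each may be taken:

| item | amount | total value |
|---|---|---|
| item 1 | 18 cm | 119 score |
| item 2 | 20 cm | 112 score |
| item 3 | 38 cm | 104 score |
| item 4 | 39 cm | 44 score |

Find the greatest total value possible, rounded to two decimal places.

Take in order of value per unit:
- item 1 (119/18 per unit): all 18 → value 119, running total 119.00
- item 2 (112/20 per unit): all 20 → value 112, running total 231.00
- item 3 (104/38 per unit): 32 of 38 → value 32×104/38 = 87.5789, running total 318.58
Total 318.58.

318.58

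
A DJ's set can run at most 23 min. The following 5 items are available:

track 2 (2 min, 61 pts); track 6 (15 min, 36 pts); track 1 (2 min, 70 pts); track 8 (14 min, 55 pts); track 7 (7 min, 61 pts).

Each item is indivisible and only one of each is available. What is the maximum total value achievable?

192 pts

Check high-value combinations within 23 min:
- track 2+track 1+track 7: duration 2+2+7=11, value 61+70+61=192
- track 2+track 1+track 8: duration 2+2+14=18, value 61+70+55=186
- track 1+track 8+track 7: duration 2+14+7=23, value 70+55+61=186
Best: 192 pts.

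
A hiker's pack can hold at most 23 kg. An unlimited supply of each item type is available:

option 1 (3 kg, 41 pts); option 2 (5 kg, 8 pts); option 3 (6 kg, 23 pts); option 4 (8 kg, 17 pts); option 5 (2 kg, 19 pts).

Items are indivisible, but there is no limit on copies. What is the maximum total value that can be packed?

Best value-per-unit is option 1 at 41/3; filling with it alone gives 7×41 = 287.
Optimal mix: 7×option 1 + 1×option 5 → weight 23, value 306.

306 pts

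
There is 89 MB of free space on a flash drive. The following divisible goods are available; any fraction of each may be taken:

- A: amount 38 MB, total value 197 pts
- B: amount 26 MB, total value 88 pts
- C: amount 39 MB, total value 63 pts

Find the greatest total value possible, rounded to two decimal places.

325.38

Take in order of value per unit:
- A (197/38 per unit): all 38 → value 197, running total 197.00
- B (88/26 per unit): all 26 → value 88, running total 285.00
- C (63/39 per unit): 25 of 39 → value 25×63/39 = 40.3846, running total 325.38
Total 325.38.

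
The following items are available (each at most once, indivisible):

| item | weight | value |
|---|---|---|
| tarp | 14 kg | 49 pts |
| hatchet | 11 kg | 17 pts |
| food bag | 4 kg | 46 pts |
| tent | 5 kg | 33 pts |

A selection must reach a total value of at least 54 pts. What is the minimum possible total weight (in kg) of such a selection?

Subsets with value ≥ 54, sorted by total weight:
- food bag+tent: weight 9, value 79
- hatchet+food bag: weight 15, value 63
Minimum weight: 9 kg.

9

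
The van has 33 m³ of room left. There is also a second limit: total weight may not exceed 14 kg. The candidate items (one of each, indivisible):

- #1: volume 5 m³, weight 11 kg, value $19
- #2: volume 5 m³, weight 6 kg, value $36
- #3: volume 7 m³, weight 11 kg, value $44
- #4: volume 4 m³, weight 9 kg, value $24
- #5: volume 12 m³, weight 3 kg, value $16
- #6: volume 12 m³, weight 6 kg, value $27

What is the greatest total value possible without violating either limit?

Feasible sets respecting both limits:
- #2+#6: volume 17, weight 12, value 63
- #3+#5: volume 19, weight 14, value 60
- #2+#5: volume 17, weight 9, value 52
Best: $63.

$63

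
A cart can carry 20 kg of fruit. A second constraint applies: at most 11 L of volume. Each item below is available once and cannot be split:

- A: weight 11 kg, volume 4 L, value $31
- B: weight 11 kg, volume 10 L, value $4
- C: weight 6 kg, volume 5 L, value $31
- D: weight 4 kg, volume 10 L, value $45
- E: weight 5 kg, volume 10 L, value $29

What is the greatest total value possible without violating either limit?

Feasible sets respecting both limits:
- A+C: weight 17, volume 9, value 62
- D: weight 4, volume 10, value 45
- A: weight 11, volume 4, value 31
Best: $62.

$62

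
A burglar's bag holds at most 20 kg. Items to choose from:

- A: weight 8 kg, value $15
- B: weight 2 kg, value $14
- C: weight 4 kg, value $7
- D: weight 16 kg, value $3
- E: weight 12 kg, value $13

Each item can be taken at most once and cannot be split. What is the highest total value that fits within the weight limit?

$36

Check high-value combinations within 20 kg:
- A+B+C: weight 8+2+4=14, value 15+14+7=36
- B+C+E: weight 2+4+12=18, value 14+7+13=34
- A+B: weight 8+2=10, value 15+14=29
Best: $36.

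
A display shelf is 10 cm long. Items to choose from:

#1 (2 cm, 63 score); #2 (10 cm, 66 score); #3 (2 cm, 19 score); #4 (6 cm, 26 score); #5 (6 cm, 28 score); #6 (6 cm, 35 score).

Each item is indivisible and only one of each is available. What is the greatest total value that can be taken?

117 score

Check high-value combinations within 10 cm:
- #1+#3+#6: length 2+2+6=10, value 63+19+35=117
- #1+#3+#5: length 2+2+6=10, value 63+19+28=110
- #1+#3+#4: length 2+2+6=10, value 63+19+26=108
- #1+#6: length 2+6=8, value 63+35=98
- #1+#5: length 2+6=8, value 63+28=91
Best: 117 score.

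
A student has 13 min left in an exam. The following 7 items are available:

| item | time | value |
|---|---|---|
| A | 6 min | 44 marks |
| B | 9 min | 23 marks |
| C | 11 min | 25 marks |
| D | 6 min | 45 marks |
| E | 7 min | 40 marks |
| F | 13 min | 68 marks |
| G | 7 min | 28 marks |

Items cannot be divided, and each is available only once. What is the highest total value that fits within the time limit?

89 marks

This is a 0/1 knapsack; check combinations near the capacity.
- A+D: time 6+6=12, value 44+45=89
- D+E: time 6+7=13, value 45+40=85
- A+E: time 6+7=13, value 44+40=84
Best: 89 marks.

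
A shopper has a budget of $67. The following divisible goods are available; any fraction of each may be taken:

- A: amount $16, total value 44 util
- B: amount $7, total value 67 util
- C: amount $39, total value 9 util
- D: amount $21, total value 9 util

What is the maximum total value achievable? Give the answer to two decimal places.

125.31

Take in order of value per unit:
- B (67/7 per unit): all 7 → value 67, running total 67.00
- A (44/16 per unit): all 16 → value 44, running total 111.00
- D (9/21 per unit): all 21 → value 9, running total 120.00
- C (9/39 per unit): 23 of 39 → value 23×9/39 = 5.3077, running total 125.31
Total 125.31.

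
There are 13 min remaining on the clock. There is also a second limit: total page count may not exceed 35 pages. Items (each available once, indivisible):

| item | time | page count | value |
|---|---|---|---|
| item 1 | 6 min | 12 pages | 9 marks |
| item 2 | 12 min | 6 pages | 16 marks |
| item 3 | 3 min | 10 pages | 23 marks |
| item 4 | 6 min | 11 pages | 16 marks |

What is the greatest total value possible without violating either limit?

39 marks

Feasible sets respecting both limits:
- item 3+item 4: time 9, page count 21, value 39
- item 1+item 3: time 9, page count 22, value 32
- item 1+item 4: time 12, page count 23, value 25
- item 3: time 3, page count 10, value 23
Best: 39 marks.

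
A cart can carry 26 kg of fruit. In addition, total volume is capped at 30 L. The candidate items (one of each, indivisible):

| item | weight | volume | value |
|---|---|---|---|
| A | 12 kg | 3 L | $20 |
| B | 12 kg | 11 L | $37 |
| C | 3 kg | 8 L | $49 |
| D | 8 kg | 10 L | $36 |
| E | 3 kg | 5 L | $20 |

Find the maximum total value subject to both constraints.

$125

Feasible sets respecting both limits:
- A+C+D+E: weight 26, volume 26, value 125
- B+C+D: weight 23, volume 29, value 122
- B+C+E: weight 18, volume 24, value 106
Best: $125.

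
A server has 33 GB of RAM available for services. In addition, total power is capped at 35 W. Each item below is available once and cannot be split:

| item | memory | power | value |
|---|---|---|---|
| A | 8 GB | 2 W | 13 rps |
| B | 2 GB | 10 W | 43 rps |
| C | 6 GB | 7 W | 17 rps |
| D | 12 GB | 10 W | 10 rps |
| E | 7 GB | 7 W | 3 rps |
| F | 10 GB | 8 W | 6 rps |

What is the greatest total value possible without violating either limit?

83 rps

Feasible sets respecting both limits:
- A+B+C+D: memory 28, power 29, value 83
- A+B+C+E+F: memory 33, power 34, value 82
- A+B+C+F: memory 26, power 27, value 79
Best: 83 rps.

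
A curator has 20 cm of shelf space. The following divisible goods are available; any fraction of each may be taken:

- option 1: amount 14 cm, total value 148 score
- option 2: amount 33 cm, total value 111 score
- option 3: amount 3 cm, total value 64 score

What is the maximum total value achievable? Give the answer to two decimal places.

Take in order of value per unit:
- option 3 (64/3 per unit): all 3 → value 64, running total 64.00
- option 1 (148/14 per unit): all 14 → value 148, running total 212.00
- option 2 (111/33 per unit): 3 of 33 → value 3×111/33 = 10.0909, running total 222.09
Total 222.09.

222.09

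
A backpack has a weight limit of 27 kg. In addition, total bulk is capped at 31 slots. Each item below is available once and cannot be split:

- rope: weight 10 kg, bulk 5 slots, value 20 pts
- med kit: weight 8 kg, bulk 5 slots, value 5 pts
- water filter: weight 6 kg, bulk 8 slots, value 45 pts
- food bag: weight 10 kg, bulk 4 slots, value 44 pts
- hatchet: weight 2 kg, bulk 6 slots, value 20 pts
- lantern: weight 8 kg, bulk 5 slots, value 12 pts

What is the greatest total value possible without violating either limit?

Feasible sets respecting both limits:
- water filter+food bag+hatchet+lantern: weight 26, bulk 23, value 121
- med kit+water filter+food bag+hatchet: weight 26, bulk 23, value 114
- rope+water filter+food bag: weight 26, bulk 17, value 109
Best: 121 pts.

121 pts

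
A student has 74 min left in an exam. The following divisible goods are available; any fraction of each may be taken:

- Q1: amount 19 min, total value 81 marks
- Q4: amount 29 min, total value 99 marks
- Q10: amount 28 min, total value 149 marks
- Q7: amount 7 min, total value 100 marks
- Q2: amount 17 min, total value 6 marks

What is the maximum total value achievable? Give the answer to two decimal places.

Take in order of value per unit:
- Q7 (100/7 per unit): all 7 → value 100, running total 100.00
- Q10 (149/28 per unit): all 28 → value 149, running total 249.00
- Q1 (81/19 per unit): all 19 → value 81, running total 330.00
- Q4 (99/29 per unit): 20 of 29 → value 20×99/29 = 68.2759, running total 398.28
Total 398.28.

398.28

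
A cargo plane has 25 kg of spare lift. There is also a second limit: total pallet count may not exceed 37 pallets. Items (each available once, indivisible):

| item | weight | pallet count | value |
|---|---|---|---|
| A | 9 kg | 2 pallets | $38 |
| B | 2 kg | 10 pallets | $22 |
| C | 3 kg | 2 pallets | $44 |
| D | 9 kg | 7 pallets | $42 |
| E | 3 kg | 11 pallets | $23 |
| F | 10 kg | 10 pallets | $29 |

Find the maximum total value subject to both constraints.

Feasible sets respecting both limits:
- A+C+D+E: weight 24, pallet count 22, value 147
- A+B+C+D: weight 23, pallet count 21, value 146
- C+D+E+F: weight 25, pallet count 30, value 138
Best: $147.

$147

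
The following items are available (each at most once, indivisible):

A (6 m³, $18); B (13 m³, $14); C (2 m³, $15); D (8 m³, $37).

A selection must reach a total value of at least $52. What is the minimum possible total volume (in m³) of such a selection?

Subsets with value ≥ 52, sorted by total volume:
- C+D: volume 10, value 52
- A+D: volume 14, value 55
- A+C+D: volume 16, value 70
- B+C+D: volume 23, value 66
Minimum volume: 10 m³.

10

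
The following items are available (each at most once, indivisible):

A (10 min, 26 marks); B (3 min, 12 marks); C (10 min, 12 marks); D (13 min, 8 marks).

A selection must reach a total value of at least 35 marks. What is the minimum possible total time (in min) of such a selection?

13

Subsets with value ≥ 35, sorted by total time:
- A+B: time 13, value 38
- A+C: time 20, value 38
- A+B+C: time 23, value 50
- A+B+D: time 26, value 46
Minimum time: 13 min.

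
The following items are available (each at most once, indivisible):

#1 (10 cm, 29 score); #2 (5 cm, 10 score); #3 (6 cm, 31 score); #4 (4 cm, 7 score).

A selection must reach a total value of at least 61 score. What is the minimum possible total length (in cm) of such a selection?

20

Subsets with value ≥ 61, sorted by total length:
- #1+#3+#4: length 20, value 67
- #1+#2+#3: length 21, value 70
Minimum length: 20 cm.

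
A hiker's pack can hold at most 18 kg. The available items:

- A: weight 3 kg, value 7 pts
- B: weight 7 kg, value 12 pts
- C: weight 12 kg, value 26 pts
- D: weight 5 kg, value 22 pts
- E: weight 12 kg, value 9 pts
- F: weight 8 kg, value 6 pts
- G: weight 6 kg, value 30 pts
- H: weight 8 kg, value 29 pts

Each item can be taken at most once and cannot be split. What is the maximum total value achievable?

Check high-value combinations within 18 kg:
- A+G+H: weight 3+6+8=17, value 7+30+29=66
- B+D+G: weight 7+5+6=18, value 12+22+30=64
- A+D+G: weight 3+5+6=14, value 7+22+30=59
- G+H: weight 6+8=14, value 30+29=59
Best: 66 pts.

66 pts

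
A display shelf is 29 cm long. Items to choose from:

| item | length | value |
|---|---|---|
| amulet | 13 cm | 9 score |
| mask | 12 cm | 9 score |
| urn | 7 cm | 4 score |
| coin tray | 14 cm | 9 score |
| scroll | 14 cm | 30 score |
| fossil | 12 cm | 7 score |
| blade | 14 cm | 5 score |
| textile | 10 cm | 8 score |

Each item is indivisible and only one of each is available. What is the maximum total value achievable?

39 score

Check high-value combinations within 29 cm:
- mask+scroll: length 12+14=26, value 9+30=39
- amulet+scroll: length 13+14=27, value 9+30=39
- coin tray+scroll: length 14+14=28, value 9+30=39
- scroll+textile: length 14+10=24, value 30+8=38
- scroll+fossil: length 14+12=26, value 30+7=37
Best: 39 score.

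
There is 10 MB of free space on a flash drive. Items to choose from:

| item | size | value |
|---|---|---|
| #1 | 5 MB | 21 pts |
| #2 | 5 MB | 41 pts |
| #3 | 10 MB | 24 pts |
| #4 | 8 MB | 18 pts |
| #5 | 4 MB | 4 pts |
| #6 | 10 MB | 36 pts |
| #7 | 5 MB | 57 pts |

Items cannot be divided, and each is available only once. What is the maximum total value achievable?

98 pts

Check high-value combinations within 10 MB:
- #2+#7: size 5+5=10, value 41+57=98
- #1+#7: size 5+5=10, value 21+57=78
- #1+#2: size 5+5=10, value 21+41=62
- #5+#7: size 4+5=9, value 4+57=61
- #7: size 5, value 57
Best: 98 pts.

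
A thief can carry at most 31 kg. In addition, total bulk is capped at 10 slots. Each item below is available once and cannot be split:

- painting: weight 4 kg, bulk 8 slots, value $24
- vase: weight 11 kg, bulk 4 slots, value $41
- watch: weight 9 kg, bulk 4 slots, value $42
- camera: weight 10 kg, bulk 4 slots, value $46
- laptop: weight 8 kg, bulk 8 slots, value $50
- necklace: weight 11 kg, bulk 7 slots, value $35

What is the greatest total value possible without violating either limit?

$88

Feasible sets respecting both limits:
- watch+camera: weight 19, bulk 8, value 88
- vase+camera: weight 21, bulk 8, value 87
- vase+watch: weight 20, bulk 8, value 83
Best: $88.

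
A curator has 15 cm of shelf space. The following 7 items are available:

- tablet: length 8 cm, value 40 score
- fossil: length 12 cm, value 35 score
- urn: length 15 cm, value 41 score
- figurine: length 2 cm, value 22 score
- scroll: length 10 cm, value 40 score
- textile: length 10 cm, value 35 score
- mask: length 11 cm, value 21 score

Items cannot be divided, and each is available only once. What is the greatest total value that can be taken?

This is a 0/1 knapsack; check combinations near the capacity.
- tablet+figurine: length 8+2=10, value 40+22=62
- figurine+scroll: length 2+10=12, value 22+40=62
- figurine+textile: length 2+10=12, value 22+35=57
Best: 62 score.

62 score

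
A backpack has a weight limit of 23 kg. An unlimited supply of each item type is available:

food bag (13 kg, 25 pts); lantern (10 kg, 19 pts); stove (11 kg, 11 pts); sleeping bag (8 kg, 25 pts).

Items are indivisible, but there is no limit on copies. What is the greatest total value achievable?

50 pts

Best value-per-unit is sleeping bag at 25/8; filling with it alone gives 2×25 = 50.
Optimal mix: 1×food bag + 1×sleeping bag → weight 21, value 50.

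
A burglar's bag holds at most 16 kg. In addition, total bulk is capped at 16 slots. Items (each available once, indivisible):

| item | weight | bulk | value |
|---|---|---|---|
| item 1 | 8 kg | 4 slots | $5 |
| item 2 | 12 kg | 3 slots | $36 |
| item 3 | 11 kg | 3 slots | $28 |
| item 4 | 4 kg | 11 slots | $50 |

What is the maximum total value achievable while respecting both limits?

Feasible sets respecting both limits:
- item 2+item 4: weight 16, bulk 14, value 86
- item 3+item 4: weight 15, bulk 14, value 78
- item 1+item 4: weight 12, bulk 15, value 55
Best: $86.

$86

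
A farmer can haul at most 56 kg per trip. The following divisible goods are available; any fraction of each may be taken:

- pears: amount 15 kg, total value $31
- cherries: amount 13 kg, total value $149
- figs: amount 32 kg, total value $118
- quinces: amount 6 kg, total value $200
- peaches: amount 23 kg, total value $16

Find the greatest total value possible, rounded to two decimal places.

Take in order of value per unit:
- quinces (200/6 per unit): all 6 → value 200, running total 200.00
- cherries (149/13 per unit): all 13 → value 149, running total 349.00
- figs (118/32 per unit): all 32 → value 118, running total 467.00
- pears (31/15 per unit): 5 of 15 → value 5×31/15 = 10.3333, running total 477.33
Total 477.33.

477.33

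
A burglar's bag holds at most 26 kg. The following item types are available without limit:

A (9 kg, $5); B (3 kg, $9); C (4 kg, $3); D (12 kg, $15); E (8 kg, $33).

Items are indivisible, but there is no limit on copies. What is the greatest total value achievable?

Best value-per-unit is E at 33/8, and filling with it alone uses weight 3×8=24. No mix of the others beats 3×33 = 99.

$99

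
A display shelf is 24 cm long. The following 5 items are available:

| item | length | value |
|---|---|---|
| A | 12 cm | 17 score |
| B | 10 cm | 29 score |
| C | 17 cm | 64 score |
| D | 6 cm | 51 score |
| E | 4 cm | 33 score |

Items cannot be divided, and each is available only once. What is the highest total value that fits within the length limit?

Check high-value combinations within 24 cm:
- C+D: length 17+6=23, value 64+51=115
- B+D+E: length 10+6+4=20, value 29+51+33=113
- A+D+E: length 12+6+4=22, value 17+51+33=101
- C+E: length 17+4=21, value 64+33=97
- D+E: length 6+4=10, value 51+33=84
Best: 115 score.

115 score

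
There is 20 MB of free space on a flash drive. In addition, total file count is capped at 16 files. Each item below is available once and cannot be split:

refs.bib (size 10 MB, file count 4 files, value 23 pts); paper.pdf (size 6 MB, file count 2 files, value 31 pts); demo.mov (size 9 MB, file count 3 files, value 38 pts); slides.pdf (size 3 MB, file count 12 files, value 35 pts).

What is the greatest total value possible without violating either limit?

Feasible sets respecting both limits:
- demo.mov+slides.pdf: size 12, file count 15, value 73
- paper.pdf+demo.mov: size 15, file count 5, value 69
- paper.pdf+slides.pdf: size 9, file count 14, value 66
- refs.bib+demo.mov: size 19, file count 7, value 61
Best: 73 pts.

73 pts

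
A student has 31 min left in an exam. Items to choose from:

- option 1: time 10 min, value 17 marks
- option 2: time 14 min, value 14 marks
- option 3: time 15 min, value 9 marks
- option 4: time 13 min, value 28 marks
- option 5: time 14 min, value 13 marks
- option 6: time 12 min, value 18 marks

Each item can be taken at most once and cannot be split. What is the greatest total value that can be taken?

Check high-value combinations within 31 min:
- option 4+option 6: time 13+12=25, value 28+18=46
- option 1+option 4: time 10+13=23, value 17+28=45
- option 2+option 4: time 14+13=27, value 14+28=42
- option 4+option 5: time 13+14=27, value 28+13=41
- option 3+option 4: time 15+13=28, value 9+28=37
Best: 46 marks.

46 marks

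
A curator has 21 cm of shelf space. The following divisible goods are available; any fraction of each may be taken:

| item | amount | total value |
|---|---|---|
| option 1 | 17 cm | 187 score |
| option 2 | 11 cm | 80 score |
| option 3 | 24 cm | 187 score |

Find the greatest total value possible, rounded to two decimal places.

Take in order of value per unit:
- option 1 (187/17 per unit): all 17 → value 187, running total 187.00
- option 3 (187/24 per unit): 4 of 24 → value 4×187/24 = 31.1667, running total 218.17
Total 218.17.

218.17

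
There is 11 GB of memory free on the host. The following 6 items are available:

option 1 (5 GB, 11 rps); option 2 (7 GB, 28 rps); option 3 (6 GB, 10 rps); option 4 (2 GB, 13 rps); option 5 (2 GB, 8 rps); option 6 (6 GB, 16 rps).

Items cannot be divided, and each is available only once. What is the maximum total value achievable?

49 rps

Check high-value combinations within 11 GB:
- option 2+option 4+option 5: memory 7+2+2=11, value 28+13+8=49
- option 2+option 4: memory 7+2=9, value 28+13=41
- option 4+option 5+option 6: memory 2+2+6=10, value 13+8+16=37
- option 2+option 5: memory 7+2=9, value 28+8=36
Best: 49 rps.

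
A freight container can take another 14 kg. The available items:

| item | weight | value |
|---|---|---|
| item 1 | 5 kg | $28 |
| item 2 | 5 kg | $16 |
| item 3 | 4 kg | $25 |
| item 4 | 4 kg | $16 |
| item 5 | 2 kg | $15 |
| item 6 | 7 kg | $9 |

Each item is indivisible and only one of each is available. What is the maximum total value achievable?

$69

This is a 0/1 knapsack; check combinations near the capacity.
- item 1+item 3+item 4: weight 5+4+4=13, value 28+25+16=69
- item 1+item 2+item 3: weight 5+5+4=14, value 28+16+25=69
- item 1+item 3+item 5: weight 5+4+2=11, value 28+25+15=68
- item 1+item 2+item 4: weight 5+5+4=14, value 28+16+16=60
Best: $69.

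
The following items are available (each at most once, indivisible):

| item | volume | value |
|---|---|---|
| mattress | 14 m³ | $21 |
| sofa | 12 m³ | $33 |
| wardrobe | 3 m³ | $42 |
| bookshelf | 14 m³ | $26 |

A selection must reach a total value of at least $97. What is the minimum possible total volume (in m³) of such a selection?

Subsets with value ≥ 97, sorted by total volume:
- sofa+wardrobe+bookshelf: volume 29, value 101
- mattress+sofa+wardrobe+bookshelf: volume 43, value 122
Minimum volume: 29 m³.

29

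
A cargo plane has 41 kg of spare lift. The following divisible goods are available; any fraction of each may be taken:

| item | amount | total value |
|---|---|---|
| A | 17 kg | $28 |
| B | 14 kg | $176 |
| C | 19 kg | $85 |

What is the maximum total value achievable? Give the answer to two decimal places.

Take in order of value per unit:
- B (176/14 per unit): all 14 → value 176, running total 176.00
- C (85/19 per unit): all 19 → value 85, running total 261.00
- A (28/17 per unit): 8 of 17 → value 8×28/17 = 13.1765, running total 274.18
Total 274.18.

274.18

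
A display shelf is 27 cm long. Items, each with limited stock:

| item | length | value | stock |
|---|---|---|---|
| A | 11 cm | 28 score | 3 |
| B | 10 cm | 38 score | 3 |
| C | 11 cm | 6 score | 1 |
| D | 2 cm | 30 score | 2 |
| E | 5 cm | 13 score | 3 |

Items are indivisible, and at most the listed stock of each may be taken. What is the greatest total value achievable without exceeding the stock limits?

136 score

Best selections within length 27 and stock limits:
- 2×B + 2×D: length 24, value 136
- 1×A + 1×B + 2×D: length 25, value 126
- 1×B + 2×D + 2×E: length 24, value 124
Best: 136 score.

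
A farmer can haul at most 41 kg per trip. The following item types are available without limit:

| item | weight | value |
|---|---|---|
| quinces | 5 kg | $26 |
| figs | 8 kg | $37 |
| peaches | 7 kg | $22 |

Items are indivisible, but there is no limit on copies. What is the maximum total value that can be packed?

$208

Best value-per-unit is quinces at 26/5, and filling with it alone uses weight 8×5=40. No mix of the others beats 8×26 = 208.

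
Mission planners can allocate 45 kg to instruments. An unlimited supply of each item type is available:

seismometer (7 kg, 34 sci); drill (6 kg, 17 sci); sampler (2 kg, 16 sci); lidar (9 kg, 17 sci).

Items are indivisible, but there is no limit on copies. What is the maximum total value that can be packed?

352 sci

Best value-per-unit is sampler at 16/2, and filling with it alone uses mass 22×2=44. No mix of the others beats 22×16 = 352.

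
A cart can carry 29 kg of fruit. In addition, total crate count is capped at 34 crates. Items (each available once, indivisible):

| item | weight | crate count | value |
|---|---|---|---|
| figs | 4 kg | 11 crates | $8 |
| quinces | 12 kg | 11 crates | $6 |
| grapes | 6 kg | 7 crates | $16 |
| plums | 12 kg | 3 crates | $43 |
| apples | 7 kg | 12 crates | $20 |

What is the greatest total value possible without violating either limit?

$87

Feasible sets respecting both limits:
- figs+grapes+plums+apples: weight 29, crate count 33, value 87
- grapes+plums+apples: weight 25, crate count 22, value 79
- figs+plums+apples: weight 23, crate count 26, value 71
- figs+grapes+plums: weight 22, crate count 21, value 67
Best: $87.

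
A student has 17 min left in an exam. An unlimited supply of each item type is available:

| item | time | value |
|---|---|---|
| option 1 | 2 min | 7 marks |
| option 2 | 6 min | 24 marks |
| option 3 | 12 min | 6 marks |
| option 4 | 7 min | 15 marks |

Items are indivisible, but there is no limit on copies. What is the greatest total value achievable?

Best value-per-unit is option 2 at 24/6; filling with it alone gives 2×24 = 48.
Optimal mix: 2×option 1 + 2×option 2 → time 16, value 62.

62 marks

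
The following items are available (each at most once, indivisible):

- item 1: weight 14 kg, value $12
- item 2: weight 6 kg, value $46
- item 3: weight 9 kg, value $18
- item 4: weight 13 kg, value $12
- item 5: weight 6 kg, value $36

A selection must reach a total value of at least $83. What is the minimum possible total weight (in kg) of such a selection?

21

Subsets with value ≥ 83, sorted by total weight:
- item 2+item 3+item 5: weight 21, value 100
- item 2+item 4+item 5: weight 25, value 94
- item 1+item 2+item 5: weight 26, value 94
- item 2+item 3+item 4+item 5: weight 34, value 112
Minimum weight: 21 kg.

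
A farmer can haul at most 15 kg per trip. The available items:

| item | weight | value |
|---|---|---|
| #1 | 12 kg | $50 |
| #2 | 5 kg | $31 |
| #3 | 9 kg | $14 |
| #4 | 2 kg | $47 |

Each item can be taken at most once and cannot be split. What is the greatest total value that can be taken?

Check high-value combinations within 15 kg:
- #1+#4: weight 12+2=14, value 50+47=97
- #2+#4: weight 5+2=7, value 31+47=78
- #3+#4: weight 9+2=11, value 14+47=61
- #1: weight 12, value 50
Best: $97.

$97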